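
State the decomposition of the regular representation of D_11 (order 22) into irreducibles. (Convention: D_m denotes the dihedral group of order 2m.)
Each irreducible V_i of dimension d_i appears with multiplicity d_i, i.e. rho_reg = (direct sum over all irreducibles V_i) d_i V_i. The irreducible dimensions for D_11 are 1, 1, 2, 2, 2, 2, 2: 2 irreducibles of dimension 1, each with multiplicity 1; 5 irreducibles of dimension 2, each with multiplicity 2. Total dimension 2*1*1 + 5*2*2 = 22 = |G|.

Working: General theorem: in the regular representation of a finite group G, each irreducible appears with multiplicity equal to its dimension. Check: dim(rho_reg) = sum d_i^2 = 1 + 1 + 4 + 4 + 4 + 4 + 4 = 22 = |G|.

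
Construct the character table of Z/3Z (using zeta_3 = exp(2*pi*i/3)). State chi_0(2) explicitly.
Character table of Z/3Z (irreps indexed chi_0,...,chi_2 with chi_k(m) = zeta_3^(k*m), zeta_3 = exp(2*pi*i/3)):
  irrep \ class  {0} (size 1)  {1} (size 1)    {2} (size 1)  
  chi_0          1             1               1             
  chi_1          1             exp(2*I*pi/3)   exp(-2*I*pi/3)
  chi_2          1             exp(-2*I*pi/3)  exp(2*I*pi/3) 

Spot check: chi_0(2) = zeta_3^(0*2) = zeta_3^0 = 1.

Z/3Z is abelian, so all 3 irreducible complex representations are 1-dimensional. They are given by chi_k(m) = zeta_3^(k*m) for k = 0,...,2. Row orthogonality: sum_m chi_k(m) conj(chi_l(m)) = 3 * [k = l].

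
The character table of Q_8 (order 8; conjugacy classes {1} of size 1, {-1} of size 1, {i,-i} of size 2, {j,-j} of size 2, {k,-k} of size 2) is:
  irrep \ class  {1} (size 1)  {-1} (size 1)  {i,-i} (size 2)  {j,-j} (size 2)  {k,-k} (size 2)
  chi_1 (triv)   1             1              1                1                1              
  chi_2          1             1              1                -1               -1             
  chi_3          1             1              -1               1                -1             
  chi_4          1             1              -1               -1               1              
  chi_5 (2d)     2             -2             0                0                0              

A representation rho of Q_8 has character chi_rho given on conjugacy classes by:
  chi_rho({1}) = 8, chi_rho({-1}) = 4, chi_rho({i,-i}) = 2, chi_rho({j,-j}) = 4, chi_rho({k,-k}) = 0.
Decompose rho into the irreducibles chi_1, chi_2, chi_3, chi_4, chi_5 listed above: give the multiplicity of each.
Multiplicities: chi_1: 3, chi_2: 1, chi_3: 2, chi_4: 0, chi_5: 1.

Working: Use <chi_rho, chi> = (1/|G|) sum_C |C| * chi_rho(C) * conj(chi(C)) with |G| = 8 for each irreducible chi in the table:
  <chi_rho, chi_1> = (1/8)[1*(8)*conj(1) + 1*(4)*conj(1) + 2*(2)*conj(1) + 2*(4)*conj(1) + 2*(0)*conj(1)]
      = (1/8)[(8) + (4) + (4) + (8) + (0)] = 24/8 = 3
  <chi_rho, chi_2> = (1/8)[1*(8)*conj(1) + 1*(4)*conj(1) + 2*(2)*conj(1) + 2*(4)*conj(-1) + 2*(0)*conj(-1)]
      = (1/8)[(8) + (4) + (4) + (-8) + (0)] = 8/8 = 1
  <chi_rho, chi_3> = (1/8)[1*(8)*conj(1) + 1*(4)*conj(1) + 2*(2)*conj(-1) + 2*(4)*conj(1) + 2*(0)*conj(-1)]
      = (1/8)[(8) + (4) + (-4) + (8) + (0)] = 16/8 = 2
  <chi_rho, chi_4> = (1/8)[1*(8)*conj(1) + 1*(4)*conj(1) + 2*(2)*conj(-1) + 2*(4)*conj(-1) + 2*(0)*conj(1)]
      = (1/8)[(8) + (4) + (-4) + (-8) + (0)] = 0/8 = 0
  <chi_rho, chi_5> = (1/8)[1*(8)*conj(2) + 1*(4)*conj(-2) + 2*(2)*conj(0) + 2*(4)*conj(0) + 2*(0)*conj(0)]
      = (1/8)[(16) + (-8) + (0) + (0) + (0)] = 8/8 = 1
Dimension check: dim(rho) = sum (mult * dim) = 3*1 + 1*1 + 2*1 + 0*1 + 1*2 = 8 = chi_rho(e) = 8.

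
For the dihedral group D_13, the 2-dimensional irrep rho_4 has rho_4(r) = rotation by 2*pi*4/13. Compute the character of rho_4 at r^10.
chi_{rho_4}(r^10) = 2*cos(2*pi*4*10/13) = 2*cos(80*pi/13)

Working: rho_4(r^10) is rotation by angle 2*pi*4*10/13, whose trace is 2*cos(2*pi*4*10/13) = 2*cos(80*pi/13).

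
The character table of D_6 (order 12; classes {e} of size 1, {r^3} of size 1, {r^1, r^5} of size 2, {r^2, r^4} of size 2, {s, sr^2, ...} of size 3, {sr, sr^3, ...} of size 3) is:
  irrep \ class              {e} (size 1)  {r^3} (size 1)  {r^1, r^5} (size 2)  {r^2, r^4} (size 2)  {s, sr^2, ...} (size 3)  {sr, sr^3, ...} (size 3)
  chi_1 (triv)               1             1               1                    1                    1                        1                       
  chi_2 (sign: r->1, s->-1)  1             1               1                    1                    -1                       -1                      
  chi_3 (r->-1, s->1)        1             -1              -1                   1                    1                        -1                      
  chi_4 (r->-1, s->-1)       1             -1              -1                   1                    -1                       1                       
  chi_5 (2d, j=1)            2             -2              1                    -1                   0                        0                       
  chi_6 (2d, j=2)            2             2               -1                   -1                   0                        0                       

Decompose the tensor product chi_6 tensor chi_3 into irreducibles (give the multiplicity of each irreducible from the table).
chi_6 tensor chi_3 = chi_5 (all other irreducibles have multiplicity 0).

Solution. The character of a tensor product is the pointwise product (chi_6 * chi_3)(C) = chi_6(C) * chi_3(C):
  {e}: (2)*(1), {r^3}: (2)*(-1), {r^1, r^5}: (-1)*(-1), {r^2, r^4}: (-1)*(1), {s, sr^2, ...}: (0)*(1), {sr, sr^3, ...}: (0)*(-1)
so (chi_6 * chi_3) takes values
  {e} -> 2, {r^3} -> -2, {r^1, r^5} -> 1, {r^2, r^4} -> -1, {s, sr^2, ...} -> 0, {sr, sr^3, ...} -> 0.
Now take the inner product of this character with each irreducible chi from the table, <chi_6*chi_3, chi> = (1/12) sum_C |C| (chi_6*chi_3)(C) conj(chi(C)):
  <chi_6*chi_3, chi_1> = (1/12)[1*(2)*conj(1) + 1*(-2)*conj(1) + 2*(1)*conj(1) + 2*(-1)*conj(1) + 3*(0)*conj(1) + 3*(0)*conj(1)]
      = (1/12)[(2) + (-2) + (2) + (-2) + (0) + (0)] = 0/12 = 0
  <chi_6*chi_3, chi_2> = (1/12)[1*(2)*conj(1) + 1*(-2)*conj(1) + 2*(1)*conj(1) + 2*(-1)*conj(1) + 3*(0)*conj(-1) + 3*(0)*conj(-1)]
      = (1/12)[(2) + (-2) + (2) + (-2) + (0) + (0)] = 0/12 = 0
  <chi_6*chi_3, chi_3> = (1/12)[1*(2)*conj(1) + 1*(-2)*conj(-1) + 2*(1)*conj(-1) + 2*(-1)*conj(1) + 3*(0)*conj(1) + 3*(0)*conj(-1)]
      = (1/12)[(2) + (2) + (-2) + (-2) + (0) + (0)] = 0/12 = 0
  <chi_6*chi_3, chi_4> = (1/12)[1*(2)*conj(1) + 1*(-2)*conj(-1) + 2*(1)*conj(-1) + 2*(-1)*conj(1) + 3*(0)*conj(-1) + 3*(0)*conj(1)]
      = (1/12)[(2) + (2) + (-2) + (-2) + (0) + (0)] = 0/12 = 0
  <chi_6*chi_3, chi_5> = (1/12)[1*(2)*conj(2) + 1*(-2)*conj(-2) + 2*(1)*conj(1) + 2*(-1)*conj(-1) + 3*(0)*conj(0) + 3*(0)*conj(0)]
      = (1/12)[(4) + (4) + (2) + (2) + (0) + (0)] = 12/12 = 1
  <chi_6*chi_3, chi_6> = (1/12)[1*(2)*conj(2) + 1*(-2)*conj(2) + 2*(1)*conj(-1) + 2*(-1)*conj(-1) + 3*(0)*conj(0) + 3*(0)*conj(0)]
      = (1/12)[(4) + (-4) + (-2) + (2) + (0) + (0)] = 0/12 = 0
Hence the multiplicities are chi_5: 1. Dimension check: dim(chi_6)*dim(chi_3) = 2*1 = 2 and sum (mult * dim) = 1*2 = 2.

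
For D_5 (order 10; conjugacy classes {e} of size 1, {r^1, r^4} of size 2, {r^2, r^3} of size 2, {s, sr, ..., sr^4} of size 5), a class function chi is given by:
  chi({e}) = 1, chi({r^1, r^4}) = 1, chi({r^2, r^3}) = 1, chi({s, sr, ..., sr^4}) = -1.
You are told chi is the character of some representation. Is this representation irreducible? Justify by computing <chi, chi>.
Irreducible: <chi, chi> = 1.

Solution. <chi, chi> = (1/|G|) sum_C |C| * |chi(C)|^2 = (1/10)[1*|1|^2 + 2*|1|^2 + 2*|1|^2 + 5*|-1|^2]
  = (1/10)[(1) + (2) + (2) + (5)] = 10/10 = 1.
A character is irreducible iff <chi, chi> = 1, so this representation is irreducible.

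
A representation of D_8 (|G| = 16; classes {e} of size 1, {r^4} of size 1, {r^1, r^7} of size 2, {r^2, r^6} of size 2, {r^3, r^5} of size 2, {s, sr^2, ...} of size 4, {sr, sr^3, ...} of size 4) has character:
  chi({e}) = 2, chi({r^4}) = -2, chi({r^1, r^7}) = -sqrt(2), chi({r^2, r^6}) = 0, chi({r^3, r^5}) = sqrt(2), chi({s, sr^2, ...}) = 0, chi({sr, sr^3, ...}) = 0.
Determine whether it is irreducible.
Irreducible: <chi, chi> = 1.

Proof sketch: <chi, chi> = (1/|G|) sum_C |C| * |chi(C)|^2 = (1/16)[1*|2|^2 + 1*|-2|^2 + 2*|-sqrt(2)|^2 + 2*|0|^2 + 2*|sqrt(2)|^2 + 4*|0|^2 + 4*|0|^2]
  = (1/16)[(4) + (4) + (4) + (0) + (4) + (0) + (0)] = 16/16 = 1.
A character is irreducible iff <chi, chi> = 1, so this representation is irreducible.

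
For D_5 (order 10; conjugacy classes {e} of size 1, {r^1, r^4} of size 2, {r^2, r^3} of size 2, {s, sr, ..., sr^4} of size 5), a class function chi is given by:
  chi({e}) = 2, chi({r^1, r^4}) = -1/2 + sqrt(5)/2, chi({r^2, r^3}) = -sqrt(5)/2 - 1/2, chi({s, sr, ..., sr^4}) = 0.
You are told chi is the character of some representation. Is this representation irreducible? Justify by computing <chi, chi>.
Irreducible: <chi, chi> = 1.

Proof sketch: <chi, chi> = (1/|G|) sum_C |C| * |chi(C)|^2 = (1/10)[1*|2|^2 + 2*|-1/2 + sqrt(5)/2|^2 + 2*|-sqrt(5)/2 - 1/2|^2 + 5*|0|^2]
  = (1/10)[(4) + (3 - sqrt(5)) + (sqrt(5) + 3) + (0)] = 10/10 = 1.
A character is irreducible iff <chi, chi> = 1, so this representation is irreducible.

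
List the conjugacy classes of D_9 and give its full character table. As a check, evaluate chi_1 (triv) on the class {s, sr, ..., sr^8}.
Conjugacy classes: {e} of size 1, {r^1, r^8} of size 2, {r^2, r^7} of size 2, {r^3, r^6} of size 2, {r^4, r^5} of size 2, {s, sr, ..., sr^8} of size 9.
Character table:
  irrep \ class              {e} (size 1)  {r^1, r^8} (size 2)  {r^2, r^7} (size 2)  {r^3, r^6} (size 2)  {r^4, r^5} (size 2)  {s, sr, ..., sr^8} (size 9)
  chi_1 (triv)               1             1                    1                    1                    1                    1                          
  chi_2 (sign: r->1, s->-1)  1             1                    1                    1                    1                    -1                         
  chi_3 (2d, j=1)            2             2*cos(2*pi/9)        2*cos(4*pi/9)        -1                   -2*cos(pi/9)         0                          
  chi_4 (2d, j=2)            2             2*cos(4*pi/9)        -2*cos(pi/9)         -1                   2*cos(2*pi/9)        0                          
  chi_5 (2d, j=3)            2             -1                   -1                   2                    -1                   0                          
  chi_6 (2d, j=4)            2             -2*cos(pi/9)         2*cos(2*pi/9)        -1                   2*cos(4*pi/9)        0                          

Spot check: chi_1 (triv) on {s, sr, ..., sr^8} = 1.

Proof sketch: D_9 has order 2*9 = 18 with 6 conjugacy classes, hence 6 irreducibles. Sum of squared dims 1 + 1 + 4 + 4 + 4 + 4 = 18 = |G|. Linear characters come from the abelianisation; the 2-dimensional irreps have character r^k -> 2*cos(2*pi*j*k/9), reflections -> 0.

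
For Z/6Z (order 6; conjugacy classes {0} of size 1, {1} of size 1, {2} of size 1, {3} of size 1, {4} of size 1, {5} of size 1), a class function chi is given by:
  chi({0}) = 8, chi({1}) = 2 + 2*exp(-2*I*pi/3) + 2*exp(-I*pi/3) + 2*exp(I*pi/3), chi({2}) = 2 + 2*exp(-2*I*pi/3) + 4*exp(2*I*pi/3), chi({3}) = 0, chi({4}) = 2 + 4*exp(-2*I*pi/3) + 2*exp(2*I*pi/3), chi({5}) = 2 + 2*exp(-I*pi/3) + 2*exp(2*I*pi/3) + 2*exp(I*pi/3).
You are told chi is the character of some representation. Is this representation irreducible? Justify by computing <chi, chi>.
Not irreducible (reducible): <chi, chi> = 16 > 1.

Solution. <chi, chi> = (1/|G|) sum_C |C| * |chi(C)|^2 = (1/6)[1*|8|^2 + 1*|2 + 2*exp(-2*I*pi/3) + 2*exp(-I*pi/3) + 2*exp(I*pi/3)|^2 + 1*|2 + 2*exp(-2*I*pi/3) + 4*exp(2*I*pi/3)|^2 + 1*|0|^2 + 1*|2 + 4*exp(-2*I*pi/3) + 2*exp(2*I*pi/3)|^2 + 1*|2 + 2*exp(-I*pi/3) + 2*exp(2*I*pi/3) + 2*exp(I*pi/3)|^2]
  = (1/6)[(64) + (12) + (4) + (0) + (4) + (12)] = 96/6 = 16.
(Exp terms are combined using exp(i*s)*conj(exp(i*t)) = exp(i*(s-t)), and sums of them are collapsed using the identity that for every m > 1 the m distinct m-th roots of unity sum to 0, e.g. 1 + exp(2*I*pi/3) + exp(-2*I*pi/3) = 0.)
A character is irreducible iff <chi, chi> = 1, so this representation is reducible.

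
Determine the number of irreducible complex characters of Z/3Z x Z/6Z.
18

Why: The number of irreducible complex representations of a finite group equals its number of conjugacy classes. Z/3Z x Z/6Z is abelian of order 18, so every element is its own conjugacy class: 18 classes, so Z/3Z x Z/6Z (order 18) has exactly 18 irreducible complex representations.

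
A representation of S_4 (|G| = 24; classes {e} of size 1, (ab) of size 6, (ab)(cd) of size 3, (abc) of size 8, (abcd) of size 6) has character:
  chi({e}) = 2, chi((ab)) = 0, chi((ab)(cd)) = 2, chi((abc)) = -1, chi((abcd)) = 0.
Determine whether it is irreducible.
Irreducible: <chi, chi> = 1.

Reasoning: <chi, chi> = (1/|G|) sum_C |C| * |chi(C)|^2 = (1/24)[1*|2|^2 + 6*|0|^2 + 3*|2|^2 + 8*|-1|^2 + 6*|0|^2]
  = (1/24)[(4) + (0) + (12) + (8) + (0)] = 24/24 = 1.
A character is irreducible iff <chi, chi> = 1, so this representation is irreducible.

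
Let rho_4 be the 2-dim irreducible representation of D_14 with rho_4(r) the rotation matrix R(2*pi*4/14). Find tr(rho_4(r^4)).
chi_{rho_4}(r^4) = 2*cos(2*pi*4*4/14) = 2*cos(16*pi/7)

Reasoning: rho_4(r^4) is rotation by angle 2*pi*4*4/14, whose trace is 2*cos(2*pi*4*4/14) = 2*cos(16*pi/7).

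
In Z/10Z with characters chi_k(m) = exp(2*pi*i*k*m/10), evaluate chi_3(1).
chi_3(1) = zeta_10^3 = exp(3*I*pi/5)

Details: chi_3(1) = zeta_10^(3*1) = zeta_10^3. Since zeta_10^10 = 1, this equals zeta_10^3 = exp(2*pi*i*3/10) = exp(3*I*pi/5).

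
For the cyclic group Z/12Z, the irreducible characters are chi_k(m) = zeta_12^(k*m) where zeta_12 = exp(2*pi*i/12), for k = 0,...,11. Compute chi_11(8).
chi_11(8) = zeta_12^88 = exp(2*I*pi/3)

Solution. chi_11(8) = zeta_12^(11*8) = zeta_12^88. Since zeta_12^12 = 1, this equals zeta_12^4 = exp(2*pi*i*4/12) = exp(2*I*pi/3).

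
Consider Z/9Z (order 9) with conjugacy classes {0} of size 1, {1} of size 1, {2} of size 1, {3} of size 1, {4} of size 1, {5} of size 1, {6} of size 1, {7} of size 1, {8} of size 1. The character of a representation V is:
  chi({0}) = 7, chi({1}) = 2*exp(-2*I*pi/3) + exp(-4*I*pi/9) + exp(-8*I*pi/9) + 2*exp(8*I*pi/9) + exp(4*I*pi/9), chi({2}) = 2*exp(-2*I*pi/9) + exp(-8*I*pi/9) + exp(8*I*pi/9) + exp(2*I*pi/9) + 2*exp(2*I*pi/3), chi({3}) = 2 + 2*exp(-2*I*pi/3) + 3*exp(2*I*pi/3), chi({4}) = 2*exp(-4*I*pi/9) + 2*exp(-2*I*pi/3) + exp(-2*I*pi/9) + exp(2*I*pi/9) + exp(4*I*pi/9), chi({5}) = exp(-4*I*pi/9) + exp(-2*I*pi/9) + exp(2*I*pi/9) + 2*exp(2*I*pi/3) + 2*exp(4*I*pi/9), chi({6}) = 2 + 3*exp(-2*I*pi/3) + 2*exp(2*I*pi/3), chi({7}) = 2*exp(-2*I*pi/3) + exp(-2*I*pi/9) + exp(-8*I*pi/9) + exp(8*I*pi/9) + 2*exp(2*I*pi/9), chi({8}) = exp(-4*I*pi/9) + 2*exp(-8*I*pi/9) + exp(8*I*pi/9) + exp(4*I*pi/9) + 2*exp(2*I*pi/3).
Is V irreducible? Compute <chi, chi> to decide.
Not irreducible (reducible): <chi, chi> = 11 > 1.

Explanation: <chi, chi> = (1/|G|) sum_C |C| * |chi(C)|^2 = (1/9)[1*|7|^2 + 1*|2*exp(-2*I*pi/3) + exp(-4*I*pi/9) + exp(-8*I*pi/9) + 2*exp(8*I*pi/9) + exp(4*I*pi/9)|^2 + 1*|2*exp(-2*I*pi/9) + exp(-8*I*pi/9) + exp(8*I*pi/9) + exp(2*I*pi/9) + 2*exp(2*I*pi/3)|^2 + 1*|2 + 2*exp(-2*I*pi/3) + 3*exp(2*I*pi/3)|^2 + 1*|2*exp(-4*I*pi/9) + 2*exp(-2*I*pi/3) + exp(-2*I*pi/9) + exp(2*I*pi/9) + exp(4*I*pi/9)|^2 + 1*|exp(-4*I*pi/9) + exp(-2*I*pi/9) + exp(2*I*pi/9) + 2*exp(2*I*pi/3) + 2*exp(4*I*pi/9)|^2 + 1*|2 + 3*exp(-2*I*pi/3) + 2*exp(2*I*pi/3)|^2 + 1*|2*exp(-2*I*pi/3) + exp(-2*I*pi/9) + exp(-8*I*pi/9) + exp(8*I*pi/9) + 2*exp(2*I*pi/9)|^2 + 1*|exp(-4*I*pi/9) + 2*exp(-8*I*pi/9) + exp(8*I*pi/9) + exp(4*I*pi/9) + 2*exp(2*I*pi/3)|^2]
  = (1/9)[(49) + (11 + 7*exp(-4*I*pi/9) + 6*exp(-2*I*pi/9) + 3*exp(-2*I*pi/3) + 3*exp(-8*I*pi/9) + 3*exp(8*I*pi/9) + 3*exp(2*I*pi/3) + 6*exp(2*I*pi/9) + 7*exp(4*I*pi/9)) + (11 + 6*exp(-4*I*pi/9) + 3*exp(-2*I*pi/3) + 7*exp(-8*I*pi/9) + 3*exp(-2*I*pi/9) + 3*exp(2*I*pi/9) + 7*exp(8*I*pi/9) + 3*exp(2*I*pi/3) + 6*exp(4*I*pi/9)) + (1) + (11 + 7*exp(-2*I*pi/9) + 3*exp(-4*I*pi/9) + 3*exp(-2*I*pi/3) + 6*exp(-8*I*pi/9) + 6*exp(8*I*pi/9) + 3*exp(2*I*pi/3) + 3*exp(4*I*pi/9) + 7*exp(2*I*pi/9)) + (11 + 7*exp(-2*I*pi/9) + 3*exp(-4*I*pi/9) + 3*exp(-2*I*pi/3) + 6*exp(-8*I*pi/9) + 6*exp(8*I*pi/9) + 3*exp(2*I*pi/3) + 3*exp(4*I*pi/9) + 7*exp(2*I*pi/9)) + (1) + (11 + 6*exp(-4*I*pi/9) + 3*exp(-2*I*pi/3) + 7*exp(-8*I*pi/9) + 3*exp(-2*I*pi/9) + 3*exp(2*I*pi/9) + 7*exp(8*I*pi/9) + 3*exp(2*I*pi/3) + 6*exp(4*I*pi/9)) + (11 + 7*exp(-4*I*pi/9) + 6*exp(-2*I*pi/9) + 3*exp(-2*I*pi/3) + 3*exp(-8*I*pi/9) + 3*exp(8*I*pi/9) + 3*exp(2*I*pi/3) + 6*exp(2*I*pi/9) + 7*exp(4*I*pi/9))] = 99/9 = 11.
(Exp terms are combined using exp(i*s)*conj(exp(i*t)) = exp(i*(s-t)), and sums of them are collapsed using the identity that for every m > 1 the m distinct m-th roots of unity sum to 0, e.g. 1 + exp(2*I*pi/3) + exp(-2*I*pi/3) = 0.)
A character is irreducible iff <chi, chi> = 1, so this representation is reducible.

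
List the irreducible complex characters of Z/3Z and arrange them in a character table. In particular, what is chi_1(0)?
Character table of Z/3Z (irreps indexed chi_0,...,chi_2 with chi_k(m) = zeta_3^(k*m), zeta_3 = exp(2*pi*i/3)):
  irrep \ class  {0} (size 1)  {1} (size 1)    {2} (size 1)  
  chi_0          1             1               1             
  chi_1          1             exp(2*I*pi/3)   exp(-2*I*pi/3)
  chi_2          1             exp(-2*I*pi/3)  exp(2*I*pi/3) 

Spot check: chi_1(0) = zeta_3^(1*0) = zeta_3^0 = 1.

Proof sketch: Z/3Z is abelian, so all 3 irreducible complex representations are 1-dimensional. They are given by chi_k(m) = zeta_3^(k*m) for k = 0,...,2. Row orthogonality: sum_m chi_k(m) conj(chi_l(m)) = 3 * [k = l].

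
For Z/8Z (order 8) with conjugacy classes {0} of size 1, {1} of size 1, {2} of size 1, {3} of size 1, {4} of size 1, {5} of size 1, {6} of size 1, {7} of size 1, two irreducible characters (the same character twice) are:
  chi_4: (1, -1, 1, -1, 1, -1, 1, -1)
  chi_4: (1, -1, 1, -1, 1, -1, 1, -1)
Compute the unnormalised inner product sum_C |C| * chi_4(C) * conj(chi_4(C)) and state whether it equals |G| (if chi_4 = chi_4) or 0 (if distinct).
Sum = 8 = |G| = 8; so <chi_4, chi_4> = 1 (norm-1 confirms irreducibility).

Compute term by term over conjugacy classes (|C| * chi_4(C) * conj(chi_4(C))):
  1*(1)*conj(1) + 1*(-1)*conj(-1) + 1*(1)*conj(1) + 1*(-1)*conj(-1) + 1*(1)*conj(1) + 1*(-1)*conj(-1) + 1*(1)*conj(1) + 1*(-1)*conj(-1)
  = (1) + (1) + (1) + (1) + (1) + (1) + (1) + (1)
  = 8.
(Exp terms are combined using exp(i*s)*conj(exp(i*t)) = exp(i*(s-t)), and sums of them are collapsed using the identity that for every m > 1 the m distinct m-th roots of unity sum to 0, e.g. 1 + exp(2*I*pi/3) + exp(-2*I*pi/3) = 0.)
Dividing by |G| = 8 gives 8/8 = 1, matching the row-orthogonality relation <chi_4, chi_4> = [chi_4 = chi_4].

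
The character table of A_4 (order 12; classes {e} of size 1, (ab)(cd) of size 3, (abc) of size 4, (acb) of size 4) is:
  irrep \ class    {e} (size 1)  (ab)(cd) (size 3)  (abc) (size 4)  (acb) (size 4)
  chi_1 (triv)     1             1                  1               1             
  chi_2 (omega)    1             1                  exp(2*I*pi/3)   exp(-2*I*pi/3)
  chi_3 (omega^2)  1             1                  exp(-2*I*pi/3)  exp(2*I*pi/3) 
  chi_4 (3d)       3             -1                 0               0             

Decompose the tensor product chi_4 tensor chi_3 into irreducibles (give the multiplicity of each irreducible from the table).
chi_4 tensor chi_3 = chi_4 (all other irreducibles have multiplicity 0).

Justification: The character of a tensor product is the pointwise product (chi_4 * chi_3)(C) = chi_4(C) * chi_3(C):
  {e}: (3)*(1), (ab)(cd): (-1)*(1), (abc): (0)*(exp(-2*I*pi/3)), (acb): (0)*(exp(2*I*pi/3))
so (chi_4 * chi_3) takes values
  {e} -> 3, (ab)(cd) -> -1, (abc) -> 0, (acb) -> 0.
Now take the inner product of this character with each irreducible chi from the table, <chi_4*chi_3, chi> = (1/12) sum_C |C| (chi_4*chi_3)(C) conj(chi(C)):
  <chi_4*chi_3, chi_1> = (1/12)[1*(3)*conj(1) + 3*(-1)*conj(1) + 4*(0)*conj(1) + 4*(0)*conj(1)]
      = (1/12)[(3) + (-3) + (0) + (0)] = 0/12 = 0
  <chi_4*chi_3, chi_2> = (1/12)[1*(3)*conj(1) + 3*(-1)*conj(1) + 4*(0)*conj(exp(2*I*pi/3)) + 4*(0)*conj(exp(-2*I*pi/3))]
      = (1/12)[(3) + (-3) + (0) + (0)] = 0/12 = 0
  <chi_4*chi_3, chi_3> = (1/12)[1*(3)*conj(1) + 3*(-1)*conj(1) + 4*(0)*conj(exp(-2*I*pi/3)) + 4*(0)*conj(exp(2*I*pi/3))]
      = (1/12)[(3) + (-3) + (0) + (0)] = 0/12 = 0
  <chi_4*chi_3, chi_4> = (1/12)[1*(3)*conj(3) + 3*(-1)*conj(-1) + 4*(0)*conj(0) + 4*(0)*conj(0)]
      = (1/12)[(9) + (3) + (0) + (0)] = 12/12 = 1
(Exp terms are combined using exp(i*s)*conj(exp(i*t)) = exp(i*(s-t)), and sums of them are collapsed using the identity that for every m > 1 the m distinct m-th roots of unity sum to 0, e.g. 1 + exp(2*I*pi/3) + exp(-2*I*pi/3) = 0.)
Hence the multiplicities are chi_4: 1. Dimension check: dim(chi_4)*dim(chi_3) = 3*1 = 3 and sum (mult * dim) = 1*3 = 3.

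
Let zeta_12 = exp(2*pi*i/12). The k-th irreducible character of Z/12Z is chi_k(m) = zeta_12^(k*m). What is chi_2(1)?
chi_2(1) = zeta_12^2 = exp(I*pi/3)

Proof sketch: chi_2(1) = zeta_12^(2*1) = zeta_12^2. Since zeta_12^12 = 1, this equals zeta_12^2 = exp(2*pi*i*2/12) = exp(I*pi/3).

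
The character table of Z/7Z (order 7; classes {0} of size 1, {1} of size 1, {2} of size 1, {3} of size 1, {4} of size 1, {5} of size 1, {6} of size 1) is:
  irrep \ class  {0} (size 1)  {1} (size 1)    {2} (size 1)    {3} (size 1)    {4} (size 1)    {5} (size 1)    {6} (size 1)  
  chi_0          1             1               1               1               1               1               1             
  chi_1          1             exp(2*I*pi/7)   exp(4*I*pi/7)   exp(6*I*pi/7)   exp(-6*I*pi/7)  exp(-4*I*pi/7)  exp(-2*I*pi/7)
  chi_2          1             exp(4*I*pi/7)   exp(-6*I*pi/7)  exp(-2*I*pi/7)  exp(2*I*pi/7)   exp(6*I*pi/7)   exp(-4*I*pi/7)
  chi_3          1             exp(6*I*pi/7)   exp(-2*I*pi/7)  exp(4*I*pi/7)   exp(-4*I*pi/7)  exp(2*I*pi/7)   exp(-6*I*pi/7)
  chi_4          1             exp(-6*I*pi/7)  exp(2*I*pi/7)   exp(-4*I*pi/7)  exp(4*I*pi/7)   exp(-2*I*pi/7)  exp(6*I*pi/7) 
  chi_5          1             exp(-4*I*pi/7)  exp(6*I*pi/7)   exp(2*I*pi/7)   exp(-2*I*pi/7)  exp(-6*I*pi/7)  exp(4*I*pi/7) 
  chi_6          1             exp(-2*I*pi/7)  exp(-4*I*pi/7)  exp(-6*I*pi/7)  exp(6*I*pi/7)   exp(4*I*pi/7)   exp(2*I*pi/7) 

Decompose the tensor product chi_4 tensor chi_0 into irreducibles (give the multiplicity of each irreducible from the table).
chi_4 tensor chi_0 = chi_4 (all other irreducibles have multiplicity 0).

Solution. The character of a tensor product is the pointwise product (chi_4 * chi_0)(C) = chi_4(C) * chi_0(C):
  {0}: (1)*(1), {1}: (exp(-6*I*pi/7))*(1), {2}: (exp(2*I*pi/7))*(1), {3}: (exp(-4*I*pi/7))*(1), {4}: (exp(4*I*pi/7))*(1), {5}: (exp(-2*I*pi/7))*(1), {6}: (exp(6*I*pi/7))*(1)
so (chi_4 * chi_0) takes values
  {0} -> 1, {1} -> exp(-6*I*pi/7), {2} -> exp(2*I*pi/7), {3} -> exp(-4*I*pi/7), {4} -> exp(4*I*pi/7), {5} -> exp(-2*I*pi/7), {6} -> exp(6*I*pi/7).
Now take the inner product of this character with each irreducible chi from the table, <chi_4*chi_0, chi> = (1/7) sum_C |C| (chi_4*chi_0)(C) conj(chi(C)):
  <chi_4*chi_0, chi_0> = (1/7)[1*(1)*conj(1) + 1*(exp(-6*I*pi/7))*conj(1) + 1*(exp(2*I*pi/7))*conj(1) + 1*(exp(-4*I*pi/7))*conj(1) + 1*(exp(4*I*pi/7))*conj(1) + 1*(exp(-2*I*pi/7))*conj(1) + 1*(exp(6*I*pi/7))*conj(1)]
      = (1/7)[(1) + (exp(-6*I*pi/7)) + (exp(2*I*pi/7)) + (exp(-4*I*pi/7)) + (exp(4*I*pi/7)) + (exp(-2*I*pi/7)) + (exp(6*I*pi/7))] = 0/7 = 0
  <chi_4*chi_0, chi_1> = (1/7)[1*(1)*conj(1) + 1*(exp(-6*I*pi/7))*conj(exp(2*I*pi/7)) + 1*(exp(2*I*pi/7))*conj(exp(4*I*pi/7)) + 1*(exp(-4*I*pi/7))*conj(exp(6*I*pi/7)) + 1*(exp(4*I*pi/7))*conj(exp(-6*I*pi/7)) + 1*(exp(-2*I*pi/7))*conj(exp(-4*I*pi/7)) + 1*(exp(6*I*pi/7))*conj(exp(-2*I*pi/7))]
      = (1/7)[(1) + (exp(6*I*pi/7)) + (exp(-2*I*pi/7)) + (exp(4*I*pi/7)) + (exp(-4*I*pi/7)) + (exp(2*I*pi/7)) + (exp(-6*I*pi/7))] = 0/7 = 0
  <chi_4*chi_0, chi_2> = (1/7)[1*(1)*conj(1) + 1*(exp(-6*I*pi/7))*conj(exp(4*I*pi/7)) + 1*(exp(2*I*pi/7))*conj(exp(-6*I*pi/7)) + 1*(exp(-4*I*pi/7))*conj(exp(-2*I*pi/7)) + 1*(exp(4*I*pi/7))*conj(exp(2*I*pi/7)) + 1*(exp(-2*I*pi/7))*conj(exp(6*I*pi/7)) + 1*(exp(6*I*pi/7))*conj(exp(-4*I*pi/7))]
      = (1/7)[(1) + (exp(4*I*pi/7)) + (exp(-6*I*pi/7)) + (exp(-2*I*pi/7)) + (exp(2*I*pi/7)) + (exp(6*I*pi/7)) + (exp(-4*I*pi/7))] = 0/7 = 0
  <chi_4*chi_0, chi_3> = (1/7)[1*(1)*conj(1) + 1*(exp(-6*I*pi/7))*conj(exp(6*I*pi/7)) + 1*(exp(2*I*pi/7))*conj(exp(-2*I*pi/7)) + 1*(exp(-4*I*pi/7))*conj(exp(4*I*pi/7)) + 1*(exp(4*I*pi/7))*conj(exp(-4*I*pi/7)) + 1*(exp(-2*I*pi/7))*conj(exp(2*I*pi/7)) + 1*(exp(6*I*pi/7))*conj(exp(-6*I*pi/7))]
      = (1/7)[(1) + (exp(2*I*pi/7)) + (exp(4*I*pi/7)) + (exp(6*I*pi/7)) + (exp(-6*I*pi/7)) + (exp(-4*I*pi/7)) + (exp(-2*I*pi/7))] = 0/7 = 0
  <chi_4*chi_0, chi_4> = (1/7)[1*(1)*conj(1) + 1*(exp(-6*I*pi/7))*conj(exp(-6*I*pi/7)) + 1*(exp(2*I*pi/7))*conj(exp(2*I*pi/7)) + 1*(exp(-4*I*pi/7))*conj(exp(-4*I*pi/7)) + 1*(exp(4*I*pi/7))*conj(exp(4*I*pi/7)) + 1*(exp(-2*I*pi/7))*conj(exp(-2*I*pi/7)) + 1*(exp(6*I*pi/7))*conj(exp(6*I*pi/7))]
      = (1/7)[(1) + (1) + (1) + (1) + (1) + (1) + (1)] = 7/7 = 1
  <chi_4*chi_0, chi_5> = (1/7)[1*(1)*conj(1) + 1*(exp(-6*I*pi/7))*conj(exp(-4*I*pi/7)) + 1*(exp(2*I*pi/7))*conj(exp(6*I*pi/7)) + 1*(exp(-4*I*pi/7))*conj(exp(2*I*pi/7)) + 1*(exp(4*I*pi/7))*conj(exp(-2*I*pi/7)) + 1*(exp(-2*I*pi/7))*conj(exp(-6*I*pi/7)) + 1*(exp(6*I*pi/7))*conj(exp(4*I*pi/7))]
      = (1/7)[(1) + (exp(-2*I*pi/7)) + (exp(-4*I*pi/7)) + (exp(-6*I*pi/7)) + (exp(6*I*pi/7)) + (exp(4*I*pi/7)) + (exp(2*I*pi/7))] = 0/7 = 0
  <chi_4*chi_0, chi_6> = (1/7)[1*(1)*conj(1) + 1*(exp(-6*I*pi/7))*conj(exp(-2*I*pi/7)) + 1*(exp(2*I*pi/7))*conj(exp(-4*I*pi/7)) + 1*(exp(-4*I*pi/7))*conj(exp(-6*I*pi/7)) + 1*(exp(4*I*pi/7))*conj(exp(6*I*pi/7)) + 1*(exp(-2*I*pi/7))*conj(exp(4*I*pi/7)) + 1*(exp(6*I*pi/7))*conj(exp(2*I*pi/7))]
      = (1/7)[(1) + (exp(-4*I*pi/7)) + (exp(6*I*pi/7)) + (exp(2*I*pi/7)) + (exp(-2*I*pi/7)) + (exp(-6*I*pi/7)) + (exp(4*I*pi/7))] = 0/7 = 0
(Exp terms are combined using exp(i*s)*conj(exp(i*t)) = exp(i*(s-t)), and sums of them are collapsed using the identity that for every m > 1 the m distinct m-th roots of unity sum to 0, e.g. 1 + exp(2*I*pi/3) + exp(-2*I*pi/3) = 0.)
Hence the multiplicities are chi_4: 1. Dimension check: dim(chi_4)*dim(chi_0) = 1*1 = 1 and sum (mult * dim) = 1*1 = 1.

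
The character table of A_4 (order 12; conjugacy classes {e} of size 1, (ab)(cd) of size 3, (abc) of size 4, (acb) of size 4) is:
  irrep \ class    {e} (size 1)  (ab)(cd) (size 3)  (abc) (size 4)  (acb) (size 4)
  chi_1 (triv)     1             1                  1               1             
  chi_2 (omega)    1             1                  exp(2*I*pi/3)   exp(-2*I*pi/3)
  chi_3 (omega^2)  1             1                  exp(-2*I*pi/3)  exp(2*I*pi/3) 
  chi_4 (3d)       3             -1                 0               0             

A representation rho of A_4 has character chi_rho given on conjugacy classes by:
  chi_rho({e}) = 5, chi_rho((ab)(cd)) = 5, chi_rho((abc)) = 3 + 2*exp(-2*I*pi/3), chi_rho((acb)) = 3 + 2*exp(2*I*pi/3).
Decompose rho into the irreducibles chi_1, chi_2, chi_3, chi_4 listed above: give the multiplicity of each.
Multiplicities: chi_1: 3, chi_2: 0, chi_3: 2, chi_4: 0.

Use <chi_rho, chi> = (1/|G|) sum_C |C| * chi_rho(C) * conj(chi(C)) with |G| = 12 for each irreducible chi in the table:
  <chi_rho, chi_1> = (1/12)[1*(5)*conj(1) + 3*(5)*conj(1) + 4*(3 + 2*exp(-2*I*pi/3))*conj(1) + 4*(3 + 2*exp(2*I*pi/3))*conj(1)]
      = (1/12)[(5) + (15) + (12 + 8*exp(-2*I*pi/3)) + (12 + 8*exp(2*I*pi/3))] = 36/12 = 3
  <chi_rho, chi_2> = (1/12)[1*(5)*conj(1) + 3*(5)*conj(1) + 4*(3 + 2*exp(-2*I*pi/3))*conj(exp(2*I*pi/3)) + 4*(3 + 2*exp(2*I*pi/3))*conj(exp(-2*I*pi/3))]
      = (1/12)[(5) + (15) + (12*exp(-2*I*pi/3) + 8*exp(2*I*pi/3)) + (8*exp(-2*I*pi/3) + 12*exp(2*I*pi/3))] = 0/12 = 0
  <chi_rho, chi_3> = (1/12)[1*(5)*conj(1) + 3*(5)*conj(1) + 4*(3 + 2*exp(-2*I*pi/3))*conj(exp(-2*I*pi/3)) + 4*(3 + 2*exp(2*I*pi/3))*conj(exp(2*I*pi/3))]
      = (1/12)[(5) + (15) + (8 + 12*exp(2*I*pi/3)) + (8 + 12*exp(-2*I*pi/3))] = 24/12 = 2
  <chi_rho, chi_4> = (1/12)[1*(5)*conj(3) + 3*(5)*conj(-1) + 4*(3 + 2*exp(-2*I*pi/3))*conj(0) + 4*(3 + 2*exp(2*I*pi/3))*conj(0)]
      = (1/12)[(15) + (-15) + (0) + (0)] = 0/12 = 0
(Exp terms are combined using exp(i*s)*conj(exp(i*t)) = exp(i*(s-t)), and sums of them are collapsed using the identity that for every m > 1 the m distinct m-th roots of unity sum to 0, e.g. 1 + exp(2*I*pi/3) + exp(-2*I*pi/3) = 0.)
Dimension check: dim(rho) = sum (mult * dim) = 3*1 + 0*1 + 2*1 + 0*3 = 5 = chi_rho(e) = 5.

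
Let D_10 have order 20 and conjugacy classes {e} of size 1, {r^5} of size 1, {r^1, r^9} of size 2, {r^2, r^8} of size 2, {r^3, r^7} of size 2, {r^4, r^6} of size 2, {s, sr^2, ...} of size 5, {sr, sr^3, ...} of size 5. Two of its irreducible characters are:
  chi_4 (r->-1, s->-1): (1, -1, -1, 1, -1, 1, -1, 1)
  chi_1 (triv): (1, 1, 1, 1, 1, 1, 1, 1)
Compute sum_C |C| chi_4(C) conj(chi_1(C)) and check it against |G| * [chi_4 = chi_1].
Sum = 0; so <chi_4, chi_1> = 0 (distinct irreducibles are orthogonal).

Justification: Compute term by term over conjugacy classes (|C| * chi_4(C) * conj(chi_1(C))):
  1*(1)*conj(1) + 1*(-1)*conj(1) + 2*(-1)*conj(1) + 2*(1)*conj(1) + 2*(-1)*conj(1) + 2*(1)*conj(1) + 5*(-1)*conj(1) + 5*(1)*conj(1)
  = (1) + (-1) + (-2) + (2) + (-2) + (2) + (-5) + (5)
  = 0.
Dividing by |G| = 20 gives 0/20 = 0, matching the row-orthogonality relation <chi_4, chi_1> = [chi_4 = chi_1].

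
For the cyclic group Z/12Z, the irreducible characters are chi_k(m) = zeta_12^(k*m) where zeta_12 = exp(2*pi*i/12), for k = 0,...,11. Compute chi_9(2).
chi_9(2) = zeta_12^18 = -1

Reasoning: chi_9(2) = zeta_12^(9*2) = zeta_12^18. Since zeta_12^12 = 1, this equals zeta_12^6 = exp(2*pi*i*6/12) = -1.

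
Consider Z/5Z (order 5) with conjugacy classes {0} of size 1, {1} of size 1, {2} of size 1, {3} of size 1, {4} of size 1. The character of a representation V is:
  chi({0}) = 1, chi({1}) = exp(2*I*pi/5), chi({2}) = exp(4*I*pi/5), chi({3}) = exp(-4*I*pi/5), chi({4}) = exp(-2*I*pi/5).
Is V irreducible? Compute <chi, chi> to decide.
Irreducible: <chi, chi> = 1.

Working: <chi, chi> = (1/|G|) sum_C |C| * |chi(C)|^2 = (1/5)[1*|1|^2 + 1*|exp(2*I*pi/5)|^2 + 1*|exp(4*I*pi/5)|^2 + 1*|exp(-4*I*pi/5)|^2 + 1*|exp(-2*I*pi/5)|^2]
  = (1/5)[(1) + (1) + (1) + (1) + (1)] = 5/5 = 1.
(Exp terms are combined using exp(i*s)*conj(exp(i*t)) = exp(i*(s-t)), and sums of them are collapsed using the identity that for every m > 1 the m distinct m-th roots of unity sum to 0, e.g. 1 + exp(2*I*pi/3) + exp(-2*I*pi/3) = 0.)
A character is irreducible iff <chi, chi> = 1, so this representation is irreducible.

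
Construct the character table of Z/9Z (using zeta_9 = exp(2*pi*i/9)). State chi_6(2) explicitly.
Character table of Z/9Z (irreps indexed chi_0,...,chi_8 with chi_k(m) = zeta_9^(k*m), zeta_9 = exp(2*pi*i/9)):
  irrep \ class  {0} (size 1)  {1} (size 1)    {2} (size 1)    {3} (size 1)    {4} (size 1)    {5} (size 1)    {6} (size 1)    {7} (size 1)    {8} (size 1)  
  chi_0          1             1               1               1               1               1               1               1               1             
  chi_1          1             exp(2*I*pi/9)   exp(4*I*pi/9)   exp(2*I*pi/3)   exp(8*I*pi/9)   exp(-8*I*pi/9)  exp(-2*I*pi/3)  exp(-4*I*pi/9)  exp(-2*I*pi/9)
  chi_2          1             exp(4*I*pi/9)   exp(8*I*pi/9)   exp(-2*I*pi/3)  exp(-2*I*pi/9)  exp(2*I*pi/9)   exp(2*I*pi/3)   exp(-8*I*pi/9)  exp(-4*I*pi/9)
  chi_3          1             exp(2*I*pi/3)   exp(-2*I*pi/3)  1               exp(2*I*pi/3)   exp(-2*I*pi/3)  1               exp(2*I*pi/3)   exp(-2*I*pi/3)
  chi_4          1             exp(8*I*pi/9)   exp(-2*I*pi/9)  exp(2*I*pi/3)   exp(-4*I*pi/9)  exp(4*I*pi/9)   exp(-2*I*pi/3)  exp(2*I*pi/9)   exp(-8*I*pi/9)
  chi_5          1             exp(-8*I*pi/9)  exp(2*I*pi/9)   exp(-2*I*pi/3)  exp(4*I*pi/9)   exp(-4*I*pi/9)  exp(2*I*pi/3)   exp(-2*I*pi/9)  exp(8*I*pi/9) 
  chi_6          1             exp(-2*I*pi/3)  exp(2*I*pi/3)   1               exp(-2*I*pi/3)  exp(2*I*pi/3)   1               exp(-2*I*pi/3)  exp(2*I*pi/3) 
  chi_7          1             exp(-4*I*pi/9)  exp(-8*I*pi/9)  exp(2*I*pi/3)   exp(2*I*pi/9)   exp(-2*I*pi/9)  exp(-2*I*pi/3)  exp(8*I*pi/9)   exp(4*I*pi/9) 
  chi_8          1             exp(-2*I*pi/9)  exp(-4*I*pi/9)  exp(-2*I*pi/3)  exp(-8*I*pi/9)  exp(8*I*pi/9)   exp(2*I*pi/3)   exp(4*I*pi/9)   exp(2*I*pi/9) 

Spot check: chi_6(2) = zeta_9^(6*2) = zeta_9^12 = exp(2*I*pi/3).

Justification: Z/9Z is abelian, so all 9 irreducible complex representations are 1-dimensional. They are given by chi_k(m) = zeta_9^(k*m) for k = 0,...,8. Row orthogonality: sum_m chi_k(m) conj(chi_l(m)) = 9 * [k = l].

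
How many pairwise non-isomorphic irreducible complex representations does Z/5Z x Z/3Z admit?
15

Proof sketch: The number of irreducible complex representations of a finite group equals its number of conjugacy classes. Z/5Z x Z/3Z is abelian of order 15, so every element is its own conjugacy class: 15 classes, so Z/5Z x Z/3Z (order 15) has exactly 15 irreducible complex representations.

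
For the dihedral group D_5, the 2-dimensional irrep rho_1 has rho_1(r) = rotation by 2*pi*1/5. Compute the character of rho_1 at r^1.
chi_{rho_1}(r^1) = 2*cos(2*pi*1*1/5) = -1/2 + sqrt(5)/2

Derivation: rho_1(r^1) is rotation by angle 2*pi*1*1/5, whose trace is 2*cos(2*pi*1*1/5) = -1/2 + sqrt(5)/2.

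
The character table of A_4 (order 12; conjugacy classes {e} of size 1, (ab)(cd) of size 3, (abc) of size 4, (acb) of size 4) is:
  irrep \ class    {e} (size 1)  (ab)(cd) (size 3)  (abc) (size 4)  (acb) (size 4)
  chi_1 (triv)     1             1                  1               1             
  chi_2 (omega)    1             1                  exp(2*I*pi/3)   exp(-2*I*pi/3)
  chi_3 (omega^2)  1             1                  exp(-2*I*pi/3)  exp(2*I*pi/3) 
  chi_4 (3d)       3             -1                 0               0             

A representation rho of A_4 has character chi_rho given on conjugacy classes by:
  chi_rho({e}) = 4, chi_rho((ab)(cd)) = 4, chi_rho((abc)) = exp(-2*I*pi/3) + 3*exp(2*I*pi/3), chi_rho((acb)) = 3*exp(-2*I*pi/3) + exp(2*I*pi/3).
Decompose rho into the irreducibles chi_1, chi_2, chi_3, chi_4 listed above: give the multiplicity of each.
Multiplicities: chi_1: 0, chi_2: 3, chi_3: 1, chi_4: 0.

Working: Use <chi_rho, chi> = (1/|G|) sum_C |C| * chi_rho(C) * conj(chi(C)) with |G| = 12 for each irreducible chi in the table:
  <chi_rho, chi_1> = (1/12)[1*(4)*conj(1) + 3*(4)*conj(1) + 4*(exp(-2*I*pi/3) + 3*exp(2*I*pi/3))*conj(1) + 4*(3*exp(-2*I*pi/3) + exp(2*I*pi/3))*conj(1)]
      = (1/12)[(4) + (12) + (4*exp(-2*I*pi/3) + 12*exp(2*I*pi/3)) + (12*exp(-2*I*pi/3) + 4*exp(2*I*pi/3))] = 0/12 = 0
  <chi_rho, chi_2> = (1/12)[1*(4)*conj(1) + 3*(4)*conj(1) + 4*(exp(-2*I*pi/3) + 3*exp(2*I*pi/3))*conj(exp(2*I*pi/3)) + 4*(3*exp(-2*I*pi/3) + exp(2*I*pi/3))*conj(exp(-2*I*pi/3))]
      = (1/12)[(4) + (12) + (12 + 4*exp(2*I*pi/3)) + (12 + 4*exp(-2*I*pi/3))] = 36/12 = 3
  <chi_rho, chi_3> = (1/12)[1*(4)*conj(1) + 3*(4)*conj(1) + 4*(exp(-2*I*pi/3) + 3*exp(2*I*pi/3))*conj(exp(-2*I*pi/3)) + 4*(3*exp(-2*I*pi/3) + exp(2*I*pi/3))*conj(exp(2*I*pi/3))]
      = (1/12)[(4) + (12) + (4 + 12*exp(-2*I*pi/3)) + (4 + 12*exp(2*I*pi/3))] = 12/12 = 1
  <chi_rho, chi_4> = (1/12)[1*(4)*conj(3) + 3*(4)*conj(-1) + 4*(exp(-2*I*pi/3) + 3*exp(2*I*pi/3))*conj(0) + 4*(3*exp(-2*I*pi/3) + exp(2*I*pi/3))*conj(0)]
      = (1/12)[(12) + (-12) + (0) + (0)] = 0/12 = 0
(Exp terms are combined using exp(i*s)*conj(exp(i*t)) = exp(i*(s-t)), and sums of them are collapsed using the identity that for every m > 1 the m distinct m-th roots of unity sum to 0, e.g. 1 + exp(2*I*pi/3) + exp(-2*I*pi/3) = 0.)
Dimension check: dim(rho) = sum (mult * dim) = 0*1 + 3*1 + 1*1 + 0*3 = 4 = chi_rho(e) = 4.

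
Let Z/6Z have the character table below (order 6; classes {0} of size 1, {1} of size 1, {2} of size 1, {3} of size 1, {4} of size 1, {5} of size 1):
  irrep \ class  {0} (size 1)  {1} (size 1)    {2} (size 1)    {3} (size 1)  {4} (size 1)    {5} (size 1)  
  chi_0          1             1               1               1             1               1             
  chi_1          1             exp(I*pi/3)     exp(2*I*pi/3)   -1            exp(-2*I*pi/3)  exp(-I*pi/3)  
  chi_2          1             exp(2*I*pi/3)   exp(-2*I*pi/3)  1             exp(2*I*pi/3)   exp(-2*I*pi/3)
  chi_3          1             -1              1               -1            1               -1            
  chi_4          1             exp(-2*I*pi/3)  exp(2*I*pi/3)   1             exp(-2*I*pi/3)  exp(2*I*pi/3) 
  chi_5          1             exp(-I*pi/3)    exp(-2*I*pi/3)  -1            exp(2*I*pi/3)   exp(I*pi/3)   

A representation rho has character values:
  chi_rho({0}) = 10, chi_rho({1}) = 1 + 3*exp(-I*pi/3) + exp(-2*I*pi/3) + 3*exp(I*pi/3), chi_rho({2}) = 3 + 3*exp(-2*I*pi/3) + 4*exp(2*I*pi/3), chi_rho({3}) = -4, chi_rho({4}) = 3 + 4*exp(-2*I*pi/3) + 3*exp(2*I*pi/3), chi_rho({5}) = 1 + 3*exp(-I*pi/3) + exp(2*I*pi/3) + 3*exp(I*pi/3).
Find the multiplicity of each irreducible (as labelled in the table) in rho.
Multiplicities: chi_0: 2, chi_1: 3, chi_2: 0, chi_3: 1, chi_4: 1, chi_5: 3.

Justification: Use <chi_rho, chi> = (1/|G|) sum_C |C| * chi_rho(C) * conj(chi(C)) with |G| = 6 for each irreducible chi in the table:
  <chi_rho, chi_0> = (1/6)[1*(10)*conj(1) + 1*(1 + 3*exp(-I*pi/3) + exp(-2*I*pi/3) + 3*exp(I*pi/3))*conj(1) + 1*(3 + 3*exp(-2*I*pi/3) + 4*exp(2*I*pi/3))*conj(1) + 1*(-4)*conj(1) + 1*(3 + 4*exp(-2*I*pi/3) + 3*exp(2*I*pi/3))*conj(1) + 1*(1 + 3*exp(-I*pi/3) + exp(2*I*pi/3) + 3*exp(I*pi/3))*conj(1)]
      = (1/6)[(10) + (1 + 3*exp(-I*pi/3) + exp(-2*I*pi/3) + 3*exp(I*pi/3)) + (3 + 3*exp(-2*I*pi/3) + 4*exp(2*I*pi/3)) + (-4) + (3 + 4*exp(-2*I*pi/3) + 3*exp(2*I*pi/3)) + (1 + 3*exp(-I*pi/3) + exp(2*I*pi/3) + 3*exp(I*pi/3))] = 12/6 = 2
  <chi_rho, chi_1> = (1/6)[1*(10)*conj(1) + 1*(1 + 3*exp(-I*pi/3) + exp(-2*I*pi/3) + 3*exp(I*pi/3))*conj(exp(I*pi/3)) + 1*(3 + 3*exp(-2*I*pi/3) + 4*exp(2*I*pi/3))*conj(exp(2*I*pi/3)) + 1*(-4)*conj(-1) + 1*(3 + 4*exp(-2*I*pi/3) + 3*exp(2*I*pi/3))*conj(exp(-2*I*pi/3)) + 1*(1 + 3*exp(-I*pi/3) + exp(2*I*pi/3) + 3*exp(I*pi/3))*conj(exp(-I*pi/3))]
      = (1/6)[(10) + (2 + 3*exp(-2*I*pi/3) + exp(-I*pi/3)) + (1) + (4) + (1) + (2 + exp(I*pi/3) + 3*exp(2*I*pi/3))] = 18/6 = 3
  <chi_rho, chi_2> = (1/6)[1*(10)*conj(1) + 1*(1 + 3*exp(-I*pi/3) + exp(-2*I*pi/3) + 3*exp(I*pi/3))*conj(exp(2*I*pi/3)) + 1*(3 + 3*exp(-2*I*pi/3) + 4*exp(2*I*pi/3))*conj(exp(-2*I*pi/3)) + 1*(-4)*conj(1) + 1*(3 + 4*exp(-2*I*pi/3) + 3*exp(2*I*pi/3))*conj(exp(2*I*pi/3)) + 1*(1 + 3*exp(-I*pi/3) + exp(2*I*pi/3) + 3*exp(I*pi/3))*conj(exp(-2*I*pi/3))]
      = (1/6)[(10) + (-3 + 3*exp(-I*pi/3) + exp(-2*I*pi/3) + exp(2*I*pi/3)) + (3 + 4*exp(-2*I*pi/3) + 3*exp(2*I*pi/3)) + (-4) + (3 + 3*exp(-2*I*pi/3) + 4*exp(2*I*pi/3)) + (-3 + exp(-2*I*pi/3) + exp(2*I*pi/3) + 3*exp(I*pi/3))] = 0/6 = 0
  <chi_rho, chi_3> = (1/6)[1*(10)*conj(1) + 1*(1 + 3*exp(-I*pi/3) + exp(-2*I*pi/3) + 3*exp(I*pi/3))*conj(-1) + 1*(3 + 3*exp(-2*I*pi/3) + 4*exp(2*I*pi/3))*conj(1) + 1*(-4)*conj(-1) + 1*(3 + 4*exp(-2*I*pi/3) + 3*exp(2*I*pi/3))*conj(1) + 1*(1 + 3*exp(-I*pi/3) + exp(2*I*pi/3) + 3*exp(I*pi/3))*conj(-1)]
      = (1/6)[(10) + (-1 - 3*exp(I*pi/3) - exp(-2*I*pi/3) - 3*exp(-I*pi/3)) + (3 + 3*exp(-2*I*pi/3) + 4*exp(2*I*pi/3)) + (4) + (3 + 4*exp(-2*I*pi/3) + 3*exp(2*I*pi/3)) + (-1 - 3*exp(I*pi/3) - exp(2*I*pi/3) - 3*exp(-I*pi/3))] = 6/6 = 1
  <chi_rho, chi_4> = (1/6)[1*(10)*conj(1) + 1*(1 + 3*exp(-I*pi/3) + exp(-2*I*pi/3) + 3*exp(I*pi/3))*conj(exp(-2*I*pi/3)) + 1*(3 + 3*exp(-2*I*pi/3) + 4*exp(2*I*pi/3))*conj(exp(2*I*pi/3)) + 1*(-4)*conj(1) + 1*(3 + 4*exp(-2*I*pi/3) + 3*exp(2*I*pi/3))*conj(exp(-2*I*pi/3)) + 1*(1 + 3*exp(-I*pi/3) + exp(2*I*pi/3) + 3*exp(I*pi/3))*conj(exp(2*I*pi/3))]
      = (1/6)[(10) + (-2 + exp(2*I*pi/3) + 3*exp(I*pi/3)) + (1) + (-4) + (1) + (-2 + 3*exp(-I*pi/3) + exp(-2*I*pi/3))] = 6/6 = 1
  <chi_rho, chi_5> = (1/6)[1*(10)*conj(1) + 1*(1 + 3*exp(-I*pi/3) + exp(-2*I*pi/3) + 3*exp(I*pi/3))*conj(exp(-I*pi/3)) + 1*(3 + 3*exp(-2*I*pi/3) + 4*exp(2*I*pi/3))*conj(exp(-2*I*pi/3)) + 1*(-4)*conj(-1) + 1*(3 + 4*exp(-2*I*pi/3) + 3*exp(2*I*pi/3))*conj(exp(2*I*pi/3)) + 1*(1 + 3*exp(-I*pi/3) + exp(2*I*pi/3) + 3*exp(I*pi/3))*conj(exp(I*pi/3))]
      = (1/6)[(10) + (3 + exp(-I*pi/3) + exp(I*pi/3) + 3*exp(2*I*pi/3)) + (3 + 4*exp(-2*I*pi/3) + 3*exp(2*I*pi/3)) + (4) + (3 + 3*exp(-2*I*pi/3) + 4*exp(2*I*pi/3)) + (3 + 3*exp(-2*I*pi/3) + exp(-I*pi/3) + exp(I*pi/3))] = 18/6 = 3
(Exp terms are combined using exp(i*s)*conj(exp(i*t)) = exp(i*(s-t)), and sums of them are collapsed using the identity that for every m > 1 the m distinct m-th roots of unity sum to 0, e.g. 1 + exp(2*I*pi/3) + exp(-2*I*pi/3) = 0.)
Dimension check: dim(rho) = sum (mult * dim) = 2*1 + 3*1 + 0*1 + 1*1 + 1*1 + 3*1 = 10 = chi_rho(e) = 10.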